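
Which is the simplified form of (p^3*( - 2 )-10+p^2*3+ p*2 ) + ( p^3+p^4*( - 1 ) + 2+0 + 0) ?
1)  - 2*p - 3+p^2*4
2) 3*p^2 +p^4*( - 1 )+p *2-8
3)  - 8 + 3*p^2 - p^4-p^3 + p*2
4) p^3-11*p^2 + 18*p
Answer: 3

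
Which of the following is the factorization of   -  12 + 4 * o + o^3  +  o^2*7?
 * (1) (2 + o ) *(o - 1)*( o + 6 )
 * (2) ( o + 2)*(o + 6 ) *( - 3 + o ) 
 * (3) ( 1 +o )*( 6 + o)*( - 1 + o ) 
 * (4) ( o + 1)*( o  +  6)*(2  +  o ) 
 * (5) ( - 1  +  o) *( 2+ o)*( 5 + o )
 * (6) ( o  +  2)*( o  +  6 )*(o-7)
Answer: 1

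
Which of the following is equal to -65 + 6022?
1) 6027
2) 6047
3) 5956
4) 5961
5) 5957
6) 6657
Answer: 5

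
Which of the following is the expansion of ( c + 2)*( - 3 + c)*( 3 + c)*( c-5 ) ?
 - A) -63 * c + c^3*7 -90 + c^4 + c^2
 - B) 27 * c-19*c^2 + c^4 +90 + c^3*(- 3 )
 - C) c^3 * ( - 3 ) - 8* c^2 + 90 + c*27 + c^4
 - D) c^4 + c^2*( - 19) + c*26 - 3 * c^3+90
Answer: B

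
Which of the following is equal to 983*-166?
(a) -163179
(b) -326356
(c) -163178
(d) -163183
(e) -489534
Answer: c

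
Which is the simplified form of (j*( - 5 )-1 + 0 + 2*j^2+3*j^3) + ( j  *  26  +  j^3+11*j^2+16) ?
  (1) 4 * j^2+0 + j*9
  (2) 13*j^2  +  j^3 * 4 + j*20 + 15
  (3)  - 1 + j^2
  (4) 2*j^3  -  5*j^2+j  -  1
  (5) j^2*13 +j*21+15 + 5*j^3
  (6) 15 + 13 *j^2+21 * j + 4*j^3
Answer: 6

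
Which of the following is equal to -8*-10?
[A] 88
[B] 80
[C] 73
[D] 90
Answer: B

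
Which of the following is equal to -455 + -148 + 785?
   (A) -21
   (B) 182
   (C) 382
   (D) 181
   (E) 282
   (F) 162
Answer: B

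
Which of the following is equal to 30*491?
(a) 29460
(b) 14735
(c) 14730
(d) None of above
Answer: c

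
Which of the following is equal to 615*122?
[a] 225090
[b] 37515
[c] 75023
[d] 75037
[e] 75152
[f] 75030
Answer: f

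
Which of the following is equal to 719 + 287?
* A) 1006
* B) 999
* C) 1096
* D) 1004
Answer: A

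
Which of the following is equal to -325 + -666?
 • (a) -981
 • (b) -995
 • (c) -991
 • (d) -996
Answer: c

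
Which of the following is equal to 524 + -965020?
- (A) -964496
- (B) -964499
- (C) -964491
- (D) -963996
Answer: A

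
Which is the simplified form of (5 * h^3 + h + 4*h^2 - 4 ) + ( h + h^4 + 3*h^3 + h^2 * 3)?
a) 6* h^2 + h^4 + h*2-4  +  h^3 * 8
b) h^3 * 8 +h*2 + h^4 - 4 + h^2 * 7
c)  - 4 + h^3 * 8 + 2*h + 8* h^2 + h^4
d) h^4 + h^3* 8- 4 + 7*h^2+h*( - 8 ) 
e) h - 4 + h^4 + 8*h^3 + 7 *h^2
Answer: b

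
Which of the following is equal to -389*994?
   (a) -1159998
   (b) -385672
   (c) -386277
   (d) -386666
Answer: d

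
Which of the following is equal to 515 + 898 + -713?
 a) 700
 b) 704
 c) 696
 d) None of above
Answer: a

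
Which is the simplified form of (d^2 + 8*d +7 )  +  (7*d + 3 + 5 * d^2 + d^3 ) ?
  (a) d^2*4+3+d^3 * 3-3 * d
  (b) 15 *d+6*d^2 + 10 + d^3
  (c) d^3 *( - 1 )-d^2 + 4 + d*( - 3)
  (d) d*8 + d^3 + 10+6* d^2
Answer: b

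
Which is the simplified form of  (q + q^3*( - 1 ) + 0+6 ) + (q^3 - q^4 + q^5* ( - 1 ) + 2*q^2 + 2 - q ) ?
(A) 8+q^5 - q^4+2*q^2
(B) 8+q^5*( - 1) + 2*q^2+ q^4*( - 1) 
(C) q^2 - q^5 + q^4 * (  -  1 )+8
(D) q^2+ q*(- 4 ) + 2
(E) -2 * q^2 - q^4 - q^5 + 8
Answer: B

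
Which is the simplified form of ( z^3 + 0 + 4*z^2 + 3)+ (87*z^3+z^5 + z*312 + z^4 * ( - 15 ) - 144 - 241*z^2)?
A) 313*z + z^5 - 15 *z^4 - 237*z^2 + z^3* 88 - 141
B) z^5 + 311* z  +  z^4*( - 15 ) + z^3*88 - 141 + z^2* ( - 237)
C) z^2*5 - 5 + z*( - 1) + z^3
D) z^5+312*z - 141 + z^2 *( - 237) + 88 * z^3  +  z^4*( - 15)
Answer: D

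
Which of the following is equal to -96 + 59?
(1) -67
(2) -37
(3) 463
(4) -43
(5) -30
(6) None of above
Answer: 2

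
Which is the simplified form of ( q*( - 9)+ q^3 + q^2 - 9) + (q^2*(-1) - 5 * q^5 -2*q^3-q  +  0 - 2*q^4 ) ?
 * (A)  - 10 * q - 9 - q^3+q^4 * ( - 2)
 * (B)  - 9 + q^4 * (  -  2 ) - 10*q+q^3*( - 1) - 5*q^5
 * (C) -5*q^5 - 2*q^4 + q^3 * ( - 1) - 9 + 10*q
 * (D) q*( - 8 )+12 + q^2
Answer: B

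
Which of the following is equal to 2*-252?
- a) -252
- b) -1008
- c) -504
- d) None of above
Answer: c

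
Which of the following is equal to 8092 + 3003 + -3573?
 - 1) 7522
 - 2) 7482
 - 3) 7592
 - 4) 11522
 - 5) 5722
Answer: 1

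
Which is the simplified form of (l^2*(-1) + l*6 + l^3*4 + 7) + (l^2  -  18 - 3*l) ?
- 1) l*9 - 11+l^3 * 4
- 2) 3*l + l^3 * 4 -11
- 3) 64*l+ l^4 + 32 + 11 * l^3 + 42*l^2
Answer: 2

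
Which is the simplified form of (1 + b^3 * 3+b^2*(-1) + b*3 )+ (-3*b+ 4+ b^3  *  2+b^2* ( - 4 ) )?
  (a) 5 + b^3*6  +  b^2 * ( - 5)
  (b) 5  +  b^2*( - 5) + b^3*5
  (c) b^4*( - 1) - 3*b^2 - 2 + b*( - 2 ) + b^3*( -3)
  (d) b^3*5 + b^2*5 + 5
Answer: b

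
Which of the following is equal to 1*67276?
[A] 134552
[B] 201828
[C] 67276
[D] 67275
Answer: C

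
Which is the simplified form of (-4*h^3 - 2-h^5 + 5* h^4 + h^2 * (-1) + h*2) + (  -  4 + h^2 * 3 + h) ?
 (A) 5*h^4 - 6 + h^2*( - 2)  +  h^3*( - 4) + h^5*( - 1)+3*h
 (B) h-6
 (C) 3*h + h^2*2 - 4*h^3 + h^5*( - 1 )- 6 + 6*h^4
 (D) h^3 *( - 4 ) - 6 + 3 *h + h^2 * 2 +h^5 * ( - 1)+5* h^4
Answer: D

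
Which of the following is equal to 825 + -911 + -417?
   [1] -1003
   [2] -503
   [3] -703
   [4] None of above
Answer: 2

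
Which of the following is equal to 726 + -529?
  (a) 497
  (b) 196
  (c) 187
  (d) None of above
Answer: d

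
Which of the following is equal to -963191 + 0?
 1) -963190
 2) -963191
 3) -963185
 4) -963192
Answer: 2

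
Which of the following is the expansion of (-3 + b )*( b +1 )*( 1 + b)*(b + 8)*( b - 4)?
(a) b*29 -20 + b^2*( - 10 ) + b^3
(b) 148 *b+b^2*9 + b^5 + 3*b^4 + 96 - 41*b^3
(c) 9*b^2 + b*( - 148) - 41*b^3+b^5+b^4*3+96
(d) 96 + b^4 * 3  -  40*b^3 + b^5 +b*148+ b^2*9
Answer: b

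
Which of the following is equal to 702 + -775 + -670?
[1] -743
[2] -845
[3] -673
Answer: 1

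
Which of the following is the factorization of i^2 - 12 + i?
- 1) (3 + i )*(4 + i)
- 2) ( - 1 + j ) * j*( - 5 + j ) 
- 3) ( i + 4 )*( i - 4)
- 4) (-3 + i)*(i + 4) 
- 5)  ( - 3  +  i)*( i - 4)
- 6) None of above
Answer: 4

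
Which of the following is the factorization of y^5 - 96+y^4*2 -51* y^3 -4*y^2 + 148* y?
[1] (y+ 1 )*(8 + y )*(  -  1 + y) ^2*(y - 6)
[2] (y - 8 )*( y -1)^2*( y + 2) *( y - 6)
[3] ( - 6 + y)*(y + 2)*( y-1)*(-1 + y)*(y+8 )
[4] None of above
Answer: 3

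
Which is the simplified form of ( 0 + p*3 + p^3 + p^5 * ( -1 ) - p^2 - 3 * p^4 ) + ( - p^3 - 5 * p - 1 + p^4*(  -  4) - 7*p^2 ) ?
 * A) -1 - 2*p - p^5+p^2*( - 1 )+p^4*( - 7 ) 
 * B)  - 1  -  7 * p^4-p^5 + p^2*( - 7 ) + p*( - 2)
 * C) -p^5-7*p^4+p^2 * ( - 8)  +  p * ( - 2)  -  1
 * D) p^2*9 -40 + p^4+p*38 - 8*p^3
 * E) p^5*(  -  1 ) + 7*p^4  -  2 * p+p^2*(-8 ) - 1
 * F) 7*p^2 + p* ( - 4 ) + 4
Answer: C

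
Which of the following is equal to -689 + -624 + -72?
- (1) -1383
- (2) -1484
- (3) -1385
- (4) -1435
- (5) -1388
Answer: 3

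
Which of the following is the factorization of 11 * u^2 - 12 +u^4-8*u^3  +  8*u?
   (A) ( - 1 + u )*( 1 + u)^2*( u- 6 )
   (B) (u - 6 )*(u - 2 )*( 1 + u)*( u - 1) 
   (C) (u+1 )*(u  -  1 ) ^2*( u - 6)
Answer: B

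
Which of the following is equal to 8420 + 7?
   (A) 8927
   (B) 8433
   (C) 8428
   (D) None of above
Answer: D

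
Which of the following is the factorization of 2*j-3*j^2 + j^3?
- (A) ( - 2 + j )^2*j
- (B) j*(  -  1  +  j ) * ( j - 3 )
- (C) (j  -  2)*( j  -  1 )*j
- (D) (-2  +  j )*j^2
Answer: C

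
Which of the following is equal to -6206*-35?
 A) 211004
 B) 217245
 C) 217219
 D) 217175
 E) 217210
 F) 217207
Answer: E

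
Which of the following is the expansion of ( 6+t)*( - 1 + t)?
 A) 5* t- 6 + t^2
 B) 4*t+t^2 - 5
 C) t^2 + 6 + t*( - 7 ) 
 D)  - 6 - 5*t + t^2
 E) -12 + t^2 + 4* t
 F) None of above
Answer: A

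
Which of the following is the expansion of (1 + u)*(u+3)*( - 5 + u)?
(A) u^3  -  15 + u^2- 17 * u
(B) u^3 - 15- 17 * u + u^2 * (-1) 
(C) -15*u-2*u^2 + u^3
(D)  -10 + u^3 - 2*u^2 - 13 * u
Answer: B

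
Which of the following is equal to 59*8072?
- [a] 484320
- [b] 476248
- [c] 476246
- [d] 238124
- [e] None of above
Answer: b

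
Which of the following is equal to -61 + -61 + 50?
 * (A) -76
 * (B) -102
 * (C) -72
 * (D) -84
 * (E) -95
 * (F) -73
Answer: C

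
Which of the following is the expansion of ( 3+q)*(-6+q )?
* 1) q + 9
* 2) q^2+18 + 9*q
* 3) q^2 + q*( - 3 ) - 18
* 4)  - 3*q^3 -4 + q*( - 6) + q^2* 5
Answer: 3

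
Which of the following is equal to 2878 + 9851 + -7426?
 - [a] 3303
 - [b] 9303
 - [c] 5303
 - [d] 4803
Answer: c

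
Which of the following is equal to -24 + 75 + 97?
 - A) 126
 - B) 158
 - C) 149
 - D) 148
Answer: D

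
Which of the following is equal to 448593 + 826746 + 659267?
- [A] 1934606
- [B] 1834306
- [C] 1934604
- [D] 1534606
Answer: A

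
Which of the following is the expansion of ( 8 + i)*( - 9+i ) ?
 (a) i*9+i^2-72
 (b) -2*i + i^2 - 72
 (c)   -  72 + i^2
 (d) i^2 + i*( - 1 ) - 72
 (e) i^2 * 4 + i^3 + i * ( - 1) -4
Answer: d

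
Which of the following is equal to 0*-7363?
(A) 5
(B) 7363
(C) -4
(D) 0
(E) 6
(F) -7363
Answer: D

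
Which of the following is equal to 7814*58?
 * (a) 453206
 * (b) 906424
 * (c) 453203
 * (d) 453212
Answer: d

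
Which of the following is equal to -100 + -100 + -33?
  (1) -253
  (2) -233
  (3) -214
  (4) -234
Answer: 2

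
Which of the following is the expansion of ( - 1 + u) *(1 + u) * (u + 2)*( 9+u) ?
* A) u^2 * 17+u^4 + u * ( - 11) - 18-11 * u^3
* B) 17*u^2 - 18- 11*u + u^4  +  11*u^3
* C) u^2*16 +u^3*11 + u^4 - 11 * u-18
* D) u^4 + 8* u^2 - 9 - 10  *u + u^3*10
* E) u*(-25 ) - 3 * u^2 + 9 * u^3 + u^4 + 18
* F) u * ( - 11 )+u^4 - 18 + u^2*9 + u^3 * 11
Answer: B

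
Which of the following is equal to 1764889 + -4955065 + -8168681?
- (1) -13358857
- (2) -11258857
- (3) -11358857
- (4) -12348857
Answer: 3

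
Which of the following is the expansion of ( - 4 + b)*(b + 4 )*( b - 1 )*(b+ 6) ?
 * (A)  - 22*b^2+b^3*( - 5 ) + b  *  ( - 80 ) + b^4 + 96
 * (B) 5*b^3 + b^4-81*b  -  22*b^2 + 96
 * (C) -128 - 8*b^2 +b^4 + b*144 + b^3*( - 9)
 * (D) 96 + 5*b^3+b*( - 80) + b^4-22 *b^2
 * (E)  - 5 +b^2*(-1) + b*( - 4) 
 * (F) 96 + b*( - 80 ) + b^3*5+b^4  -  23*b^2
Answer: D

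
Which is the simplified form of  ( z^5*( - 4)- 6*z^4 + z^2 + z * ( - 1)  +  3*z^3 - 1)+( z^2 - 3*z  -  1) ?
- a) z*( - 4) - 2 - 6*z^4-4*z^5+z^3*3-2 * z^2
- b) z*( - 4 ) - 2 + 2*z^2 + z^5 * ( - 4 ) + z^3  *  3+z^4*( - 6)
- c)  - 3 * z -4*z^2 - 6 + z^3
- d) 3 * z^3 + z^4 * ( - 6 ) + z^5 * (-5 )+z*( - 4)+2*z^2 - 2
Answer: b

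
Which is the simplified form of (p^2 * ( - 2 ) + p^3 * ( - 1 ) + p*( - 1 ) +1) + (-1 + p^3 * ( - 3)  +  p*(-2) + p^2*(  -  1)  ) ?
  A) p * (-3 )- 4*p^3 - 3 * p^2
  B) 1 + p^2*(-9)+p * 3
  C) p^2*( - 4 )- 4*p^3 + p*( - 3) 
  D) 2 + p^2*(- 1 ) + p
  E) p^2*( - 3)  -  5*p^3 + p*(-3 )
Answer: A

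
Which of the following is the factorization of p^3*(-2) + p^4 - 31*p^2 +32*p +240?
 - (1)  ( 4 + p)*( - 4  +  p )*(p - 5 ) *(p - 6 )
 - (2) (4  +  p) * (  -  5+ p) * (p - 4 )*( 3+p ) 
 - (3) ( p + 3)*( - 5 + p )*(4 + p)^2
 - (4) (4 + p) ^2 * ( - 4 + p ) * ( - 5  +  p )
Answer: 2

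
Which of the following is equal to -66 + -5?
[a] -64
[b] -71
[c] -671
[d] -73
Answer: b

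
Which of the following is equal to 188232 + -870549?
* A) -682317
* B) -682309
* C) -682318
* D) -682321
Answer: A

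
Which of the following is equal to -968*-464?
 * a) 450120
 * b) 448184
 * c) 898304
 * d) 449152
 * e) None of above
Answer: d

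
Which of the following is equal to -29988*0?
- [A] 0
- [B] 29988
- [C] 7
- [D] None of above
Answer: A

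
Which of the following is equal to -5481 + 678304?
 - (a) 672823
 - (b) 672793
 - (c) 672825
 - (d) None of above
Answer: a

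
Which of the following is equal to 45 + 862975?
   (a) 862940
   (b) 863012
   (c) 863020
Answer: c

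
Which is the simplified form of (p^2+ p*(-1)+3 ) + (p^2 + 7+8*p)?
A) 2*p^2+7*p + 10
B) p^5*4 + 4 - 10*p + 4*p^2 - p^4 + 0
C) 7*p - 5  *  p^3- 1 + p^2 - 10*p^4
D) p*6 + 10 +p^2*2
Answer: A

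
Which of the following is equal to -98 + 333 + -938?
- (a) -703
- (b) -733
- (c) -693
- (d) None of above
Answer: a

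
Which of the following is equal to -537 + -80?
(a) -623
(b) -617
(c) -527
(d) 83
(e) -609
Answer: b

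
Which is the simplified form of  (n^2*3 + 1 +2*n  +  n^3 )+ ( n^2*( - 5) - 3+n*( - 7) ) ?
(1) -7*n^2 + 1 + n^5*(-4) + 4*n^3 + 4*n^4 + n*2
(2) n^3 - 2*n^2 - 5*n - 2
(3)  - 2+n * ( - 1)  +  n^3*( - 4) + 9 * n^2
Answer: 2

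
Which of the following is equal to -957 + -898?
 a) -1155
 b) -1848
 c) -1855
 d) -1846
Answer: c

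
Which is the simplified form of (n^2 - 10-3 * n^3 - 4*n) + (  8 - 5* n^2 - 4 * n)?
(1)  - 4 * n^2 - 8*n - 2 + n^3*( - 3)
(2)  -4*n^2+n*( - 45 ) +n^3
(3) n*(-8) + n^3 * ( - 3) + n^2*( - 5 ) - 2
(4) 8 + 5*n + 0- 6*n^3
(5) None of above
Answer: 1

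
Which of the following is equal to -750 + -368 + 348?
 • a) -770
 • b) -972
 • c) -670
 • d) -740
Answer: a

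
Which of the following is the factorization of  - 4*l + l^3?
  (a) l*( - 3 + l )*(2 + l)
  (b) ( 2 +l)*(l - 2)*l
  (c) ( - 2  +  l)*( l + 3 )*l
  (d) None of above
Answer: b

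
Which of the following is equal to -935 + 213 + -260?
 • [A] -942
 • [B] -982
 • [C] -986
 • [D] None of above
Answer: B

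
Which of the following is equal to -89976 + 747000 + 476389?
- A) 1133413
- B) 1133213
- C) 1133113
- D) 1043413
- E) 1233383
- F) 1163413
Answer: A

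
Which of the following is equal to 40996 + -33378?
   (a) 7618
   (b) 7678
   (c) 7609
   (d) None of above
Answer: a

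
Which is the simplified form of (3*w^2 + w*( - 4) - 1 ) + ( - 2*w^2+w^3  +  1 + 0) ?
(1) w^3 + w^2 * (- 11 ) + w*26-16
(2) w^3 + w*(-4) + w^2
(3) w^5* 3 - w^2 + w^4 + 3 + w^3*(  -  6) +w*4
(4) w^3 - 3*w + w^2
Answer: 2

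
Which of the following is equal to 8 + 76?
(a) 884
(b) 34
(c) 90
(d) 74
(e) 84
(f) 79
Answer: e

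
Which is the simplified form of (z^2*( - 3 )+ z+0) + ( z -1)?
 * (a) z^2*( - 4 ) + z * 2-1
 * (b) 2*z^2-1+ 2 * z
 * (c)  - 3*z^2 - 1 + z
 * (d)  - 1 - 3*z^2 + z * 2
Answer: d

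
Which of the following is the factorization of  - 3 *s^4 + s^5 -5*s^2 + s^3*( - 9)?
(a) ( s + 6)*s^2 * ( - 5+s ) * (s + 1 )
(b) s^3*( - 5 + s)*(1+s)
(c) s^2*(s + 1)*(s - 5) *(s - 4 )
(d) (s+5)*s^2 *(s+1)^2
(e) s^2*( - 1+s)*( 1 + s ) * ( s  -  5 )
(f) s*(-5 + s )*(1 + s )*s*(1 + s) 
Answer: f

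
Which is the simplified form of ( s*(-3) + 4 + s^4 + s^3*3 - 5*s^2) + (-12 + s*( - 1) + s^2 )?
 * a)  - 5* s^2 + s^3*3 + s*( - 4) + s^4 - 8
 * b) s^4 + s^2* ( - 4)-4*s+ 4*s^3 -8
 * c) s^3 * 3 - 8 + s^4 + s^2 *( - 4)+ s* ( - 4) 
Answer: c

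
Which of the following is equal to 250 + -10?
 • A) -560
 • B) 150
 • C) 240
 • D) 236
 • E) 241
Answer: C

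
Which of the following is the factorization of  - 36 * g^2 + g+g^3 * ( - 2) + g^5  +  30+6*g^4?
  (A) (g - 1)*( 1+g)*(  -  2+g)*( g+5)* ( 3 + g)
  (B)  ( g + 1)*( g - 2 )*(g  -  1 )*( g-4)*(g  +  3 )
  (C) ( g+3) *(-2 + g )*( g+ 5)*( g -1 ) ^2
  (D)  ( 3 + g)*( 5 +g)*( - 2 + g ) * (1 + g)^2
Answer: A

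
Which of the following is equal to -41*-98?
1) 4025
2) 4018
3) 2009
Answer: 2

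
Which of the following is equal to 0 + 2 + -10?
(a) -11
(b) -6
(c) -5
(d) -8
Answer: d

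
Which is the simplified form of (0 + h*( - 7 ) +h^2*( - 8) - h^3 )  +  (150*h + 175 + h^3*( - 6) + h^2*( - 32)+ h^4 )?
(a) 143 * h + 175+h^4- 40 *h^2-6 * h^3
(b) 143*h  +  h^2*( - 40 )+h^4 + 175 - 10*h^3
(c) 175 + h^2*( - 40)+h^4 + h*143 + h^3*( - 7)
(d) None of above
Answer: c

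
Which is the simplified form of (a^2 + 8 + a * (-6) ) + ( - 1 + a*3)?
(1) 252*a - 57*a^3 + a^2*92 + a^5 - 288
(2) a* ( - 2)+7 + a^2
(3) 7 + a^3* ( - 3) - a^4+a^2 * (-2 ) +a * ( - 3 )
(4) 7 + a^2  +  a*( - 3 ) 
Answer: 4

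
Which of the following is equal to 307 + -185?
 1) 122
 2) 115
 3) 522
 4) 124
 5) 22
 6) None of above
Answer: 1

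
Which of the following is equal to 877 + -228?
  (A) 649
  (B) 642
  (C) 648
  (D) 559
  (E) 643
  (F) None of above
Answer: A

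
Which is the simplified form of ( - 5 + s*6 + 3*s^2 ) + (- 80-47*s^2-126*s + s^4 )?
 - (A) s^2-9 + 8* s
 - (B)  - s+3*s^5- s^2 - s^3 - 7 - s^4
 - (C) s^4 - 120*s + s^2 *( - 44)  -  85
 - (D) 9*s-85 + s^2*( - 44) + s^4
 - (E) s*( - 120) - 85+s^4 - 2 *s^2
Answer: C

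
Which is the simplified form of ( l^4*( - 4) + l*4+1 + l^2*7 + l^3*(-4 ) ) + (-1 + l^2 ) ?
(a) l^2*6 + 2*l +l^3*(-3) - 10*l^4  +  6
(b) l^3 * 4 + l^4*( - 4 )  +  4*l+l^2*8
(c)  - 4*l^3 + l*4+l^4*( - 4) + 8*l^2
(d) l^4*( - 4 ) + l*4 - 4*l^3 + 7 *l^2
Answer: c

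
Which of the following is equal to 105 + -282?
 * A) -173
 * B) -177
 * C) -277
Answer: B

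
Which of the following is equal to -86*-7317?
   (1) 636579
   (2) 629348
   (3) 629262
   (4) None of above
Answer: 3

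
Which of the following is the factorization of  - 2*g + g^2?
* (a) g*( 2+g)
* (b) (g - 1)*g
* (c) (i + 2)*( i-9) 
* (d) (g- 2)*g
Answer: d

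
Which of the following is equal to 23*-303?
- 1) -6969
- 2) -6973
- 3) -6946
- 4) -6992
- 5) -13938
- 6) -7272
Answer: 1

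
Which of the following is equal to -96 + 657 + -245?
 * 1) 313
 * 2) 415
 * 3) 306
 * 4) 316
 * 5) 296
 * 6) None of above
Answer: 4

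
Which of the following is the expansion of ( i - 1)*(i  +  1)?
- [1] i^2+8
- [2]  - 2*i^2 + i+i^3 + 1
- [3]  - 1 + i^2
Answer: 3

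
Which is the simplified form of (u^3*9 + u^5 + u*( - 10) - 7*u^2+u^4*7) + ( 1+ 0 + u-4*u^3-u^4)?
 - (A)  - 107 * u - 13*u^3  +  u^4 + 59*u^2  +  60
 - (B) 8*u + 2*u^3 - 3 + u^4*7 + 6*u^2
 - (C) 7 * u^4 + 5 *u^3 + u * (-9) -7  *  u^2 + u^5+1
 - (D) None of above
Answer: D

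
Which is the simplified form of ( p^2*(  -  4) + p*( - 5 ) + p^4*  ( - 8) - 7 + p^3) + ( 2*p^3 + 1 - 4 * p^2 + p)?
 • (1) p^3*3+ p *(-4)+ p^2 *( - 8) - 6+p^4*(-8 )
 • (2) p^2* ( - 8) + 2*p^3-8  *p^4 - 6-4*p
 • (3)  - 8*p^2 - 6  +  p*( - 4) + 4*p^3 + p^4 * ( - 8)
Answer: 1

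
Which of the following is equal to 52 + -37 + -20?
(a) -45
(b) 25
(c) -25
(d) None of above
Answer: d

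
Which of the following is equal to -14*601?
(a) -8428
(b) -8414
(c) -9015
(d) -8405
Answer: b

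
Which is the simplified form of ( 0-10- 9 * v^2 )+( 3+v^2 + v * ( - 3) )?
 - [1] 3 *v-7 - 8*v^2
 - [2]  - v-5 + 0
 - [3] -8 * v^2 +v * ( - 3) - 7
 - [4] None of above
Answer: 3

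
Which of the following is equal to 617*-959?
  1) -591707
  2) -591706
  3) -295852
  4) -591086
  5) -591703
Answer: 5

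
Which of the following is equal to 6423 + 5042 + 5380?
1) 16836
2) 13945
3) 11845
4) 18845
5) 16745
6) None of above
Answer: 6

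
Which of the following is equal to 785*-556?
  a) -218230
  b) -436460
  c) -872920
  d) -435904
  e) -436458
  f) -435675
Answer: b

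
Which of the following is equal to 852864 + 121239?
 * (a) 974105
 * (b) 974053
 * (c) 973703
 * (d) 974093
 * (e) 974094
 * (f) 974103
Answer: f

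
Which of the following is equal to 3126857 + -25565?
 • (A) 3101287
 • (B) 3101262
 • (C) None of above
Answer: C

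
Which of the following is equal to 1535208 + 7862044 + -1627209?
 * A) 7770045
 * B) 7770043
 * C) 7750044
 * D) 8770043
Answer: B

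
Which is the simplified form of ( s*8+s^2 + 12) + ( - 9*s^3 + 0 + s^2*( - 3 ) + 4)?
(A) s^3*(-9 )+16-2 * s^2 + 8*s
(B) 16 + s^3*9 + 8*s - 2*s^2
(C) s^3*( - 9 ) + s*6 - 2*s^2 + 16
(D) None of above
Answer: A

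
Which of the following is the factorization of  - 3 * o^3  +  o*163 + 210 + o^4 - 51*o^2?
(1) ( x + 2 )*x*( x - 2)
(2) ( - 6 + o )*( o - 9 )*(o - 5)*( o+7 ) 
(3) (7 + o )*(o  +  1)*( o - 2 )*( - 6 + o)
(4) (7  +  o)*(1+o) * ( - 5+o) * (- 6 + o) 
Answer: 4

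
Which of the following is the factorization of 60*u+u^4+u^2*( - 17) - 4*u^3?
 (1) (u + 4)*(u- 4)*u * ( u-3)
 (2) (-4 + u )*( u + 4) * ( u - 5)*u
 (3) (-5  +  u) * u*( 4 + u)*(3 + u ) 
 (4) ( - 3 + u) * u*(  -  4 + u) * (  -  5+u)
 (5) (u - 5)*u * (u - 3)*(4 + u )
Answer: 5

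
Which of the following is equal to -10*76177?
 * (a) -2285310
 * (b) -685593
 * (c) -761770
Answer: c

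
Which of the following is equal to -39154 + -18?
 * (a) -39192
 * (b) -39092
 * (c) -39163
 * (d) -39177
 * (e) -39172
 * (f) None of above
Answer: e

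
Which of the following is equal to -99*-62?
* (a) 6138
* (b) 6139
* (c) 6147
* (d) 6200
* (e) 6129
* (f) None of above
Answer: a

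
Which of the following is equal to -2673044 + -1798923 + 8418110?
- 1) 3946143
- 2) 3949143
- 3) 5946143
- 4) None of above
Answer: 1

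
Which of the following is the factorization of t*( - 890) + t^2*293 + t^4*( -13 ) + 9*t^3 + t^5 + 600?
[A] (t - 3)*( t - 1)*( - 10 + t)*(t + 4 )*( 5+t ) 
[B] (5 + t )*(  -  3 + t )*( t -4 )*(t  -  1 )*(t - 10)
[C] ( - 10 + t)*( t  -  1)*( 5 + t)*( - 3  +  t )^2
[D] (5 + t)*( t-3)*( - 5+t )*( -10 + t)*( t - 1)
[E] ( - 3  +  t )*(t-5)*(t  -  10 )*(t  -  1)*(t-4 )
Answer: B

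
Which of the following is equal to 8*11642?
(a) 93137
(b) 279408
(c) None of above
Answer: c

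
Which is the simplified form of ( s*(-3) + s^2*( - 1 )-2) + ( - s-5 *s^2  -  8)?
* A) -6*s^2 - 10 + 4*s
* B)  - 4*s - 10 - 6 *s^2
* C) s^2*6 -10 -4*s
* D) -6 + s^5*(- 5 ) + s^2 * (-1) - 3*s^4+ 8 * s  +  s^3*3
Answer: B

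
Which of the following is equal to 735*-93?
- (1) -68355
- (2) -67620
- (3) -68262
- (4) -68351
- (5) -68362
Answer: 1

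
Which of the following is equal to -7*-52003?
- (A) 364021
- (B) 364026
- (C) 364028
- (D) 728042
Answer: A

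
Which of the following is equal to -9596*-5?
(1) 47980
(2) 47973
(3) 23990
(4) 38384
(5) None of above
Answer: 1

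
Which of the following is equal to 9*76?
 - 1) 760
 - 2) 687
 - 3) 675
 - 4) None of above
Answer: 4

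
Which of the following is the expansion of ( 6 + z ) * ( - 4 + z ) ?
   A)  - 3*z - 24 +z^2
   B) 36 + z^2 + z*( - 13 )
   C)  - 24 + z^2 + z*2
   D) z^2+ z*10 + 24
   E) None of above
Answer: C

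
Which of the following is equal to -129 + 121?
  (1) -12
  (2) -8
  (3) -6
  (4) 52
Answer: 2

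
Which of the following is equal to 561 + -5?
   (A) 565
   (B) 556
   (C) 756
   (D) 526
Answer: B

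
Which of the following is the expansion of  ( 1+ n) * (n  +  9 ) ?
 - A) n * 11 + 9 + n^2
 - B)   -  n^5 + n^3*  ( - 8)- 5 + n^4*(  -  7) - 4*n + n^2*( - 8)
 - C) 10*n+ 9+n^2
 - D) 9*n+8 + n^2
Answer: C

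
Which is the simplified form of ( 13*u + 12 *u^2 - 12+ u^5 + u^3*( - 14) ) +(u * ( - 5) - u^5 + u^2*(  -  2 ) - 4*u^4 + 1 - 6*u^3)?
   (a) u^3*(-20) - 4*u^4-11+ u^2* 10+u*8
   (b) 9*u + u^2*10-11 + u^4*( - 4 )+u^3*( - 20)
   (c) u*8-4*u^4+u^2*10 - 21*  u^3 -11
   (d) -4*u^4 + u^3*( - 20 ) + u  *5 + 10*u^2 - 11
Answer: a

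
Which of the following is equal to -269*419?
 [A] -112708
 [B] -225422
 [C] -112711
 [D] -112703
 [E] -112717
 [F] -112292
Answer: C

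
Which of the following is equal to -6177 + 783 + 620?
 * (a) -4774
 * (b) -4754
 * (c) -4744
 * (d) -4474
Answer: a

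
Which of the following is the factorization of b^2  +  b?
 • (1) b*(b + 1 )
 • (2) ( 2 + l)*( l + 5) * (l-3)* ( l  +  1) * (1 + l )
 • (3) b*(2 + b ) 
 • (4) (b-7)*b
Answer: 1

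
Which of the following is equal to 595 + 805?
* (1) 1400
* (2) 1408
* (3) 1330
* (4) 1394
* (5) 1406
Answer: 1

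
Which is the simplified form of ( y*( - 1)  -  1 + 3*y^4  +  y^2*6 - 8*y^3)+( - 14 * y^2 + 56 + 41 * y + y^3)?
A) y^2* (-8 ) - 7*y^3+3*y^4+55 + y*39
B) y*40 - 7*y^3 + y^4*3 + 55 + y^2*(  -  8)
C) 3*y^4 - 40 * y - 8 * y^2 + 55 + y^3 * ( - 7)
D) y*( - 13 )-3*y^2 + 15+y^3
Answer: B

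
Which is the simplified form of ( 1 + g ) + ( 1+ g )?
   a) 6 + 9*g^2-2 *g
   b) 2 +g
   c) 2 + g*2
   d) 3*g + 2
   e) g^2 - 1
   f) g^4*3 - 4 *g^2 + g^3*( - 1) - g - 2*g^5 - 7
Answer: c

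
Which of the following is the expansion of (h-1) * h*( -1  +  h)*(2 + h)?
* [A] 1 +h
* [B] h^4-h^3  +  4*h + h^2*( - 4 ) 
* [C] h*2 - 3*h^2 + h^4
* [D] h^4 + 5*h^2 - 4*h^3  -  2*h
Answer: C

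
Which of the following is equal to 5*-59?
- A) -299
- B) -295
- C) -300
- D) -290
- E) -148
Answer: B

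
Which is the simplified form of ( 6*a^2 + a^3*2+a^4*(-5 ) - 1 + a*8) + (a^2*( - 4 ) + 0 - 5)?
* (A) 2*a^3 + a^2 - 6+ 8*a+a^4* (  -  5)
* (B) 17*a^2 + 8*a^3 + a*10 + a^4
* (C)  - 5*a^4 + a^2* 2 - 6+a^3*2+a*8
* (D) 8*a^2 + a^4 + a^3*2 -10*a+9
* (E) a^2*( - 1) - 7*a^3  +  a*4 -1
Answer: C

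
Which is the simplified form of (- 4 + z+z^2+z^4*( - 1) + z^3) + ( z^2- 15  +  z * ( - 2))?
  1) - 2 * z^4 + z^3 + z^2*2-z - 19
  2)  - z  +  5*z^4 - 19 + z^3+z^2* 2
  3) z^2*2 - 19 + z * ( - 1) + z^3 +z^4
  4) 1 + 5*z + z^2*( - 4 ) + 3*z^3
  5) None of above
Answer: 5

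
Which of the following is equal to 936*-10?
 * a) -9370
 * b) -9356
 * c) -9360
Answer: c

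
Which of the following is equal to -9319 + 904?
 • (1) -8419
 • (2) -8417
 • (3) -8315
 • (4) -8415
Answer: 4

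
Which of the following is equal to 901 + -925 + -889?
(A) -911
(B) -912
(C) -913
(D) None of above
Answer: C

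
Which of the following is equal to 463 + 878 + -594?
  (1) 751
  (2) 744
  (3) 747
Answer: 3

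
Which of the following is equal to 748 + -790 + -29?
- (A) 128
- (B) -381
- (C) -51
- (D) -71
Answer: D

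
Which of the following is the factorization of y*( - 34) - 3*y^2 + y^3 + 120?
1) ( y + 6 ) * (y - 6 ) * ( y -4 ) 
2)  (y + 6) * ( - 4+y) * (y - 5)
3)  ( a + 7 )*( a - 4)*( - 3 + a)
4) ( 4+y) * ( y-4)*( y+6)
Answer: 2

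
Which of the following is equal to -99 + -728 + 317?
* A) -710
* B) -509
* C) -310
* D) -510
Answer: D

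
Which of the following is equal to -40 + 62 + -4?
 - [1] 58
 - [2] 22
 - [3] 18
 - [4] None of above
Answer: 3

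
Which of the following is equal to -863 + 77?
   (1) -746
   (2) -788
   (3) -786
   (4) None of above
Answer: 3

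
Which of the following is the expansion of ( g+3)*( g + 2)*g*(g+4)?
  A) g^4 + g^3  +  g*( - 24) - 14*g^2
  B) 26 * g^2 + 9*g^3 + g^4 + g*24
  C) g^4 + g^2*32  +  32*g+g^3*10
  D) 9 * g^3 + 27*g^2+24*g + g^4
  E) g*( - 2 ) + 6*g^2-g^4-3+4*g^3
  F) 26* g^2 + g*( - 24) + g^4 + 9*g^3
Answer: B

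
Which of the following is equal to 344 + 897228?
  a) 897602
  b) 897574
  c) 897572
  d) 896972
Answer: c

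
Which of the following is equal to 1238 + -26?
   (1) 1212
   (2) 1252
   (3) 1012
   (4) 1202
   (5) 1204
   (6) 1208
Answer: 1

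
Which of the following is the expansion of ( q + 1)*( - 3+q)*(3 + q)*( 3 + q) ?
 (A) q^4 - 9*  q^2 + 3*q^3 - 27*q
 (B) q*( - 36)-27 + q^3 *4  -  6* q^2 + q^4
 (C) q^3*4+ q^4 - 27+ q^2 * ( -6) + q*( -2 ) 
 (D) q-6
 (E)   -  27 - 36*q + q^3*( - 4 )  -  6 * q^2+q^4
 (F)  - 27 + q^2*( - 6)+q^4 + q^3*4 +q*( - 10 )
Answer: B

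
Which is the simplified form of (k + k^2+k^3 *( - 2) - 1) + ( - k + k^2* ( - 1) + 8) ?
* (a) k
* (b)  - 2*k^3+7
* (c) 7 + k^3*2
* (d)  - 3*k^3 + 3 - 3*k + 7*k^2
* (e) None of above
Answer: b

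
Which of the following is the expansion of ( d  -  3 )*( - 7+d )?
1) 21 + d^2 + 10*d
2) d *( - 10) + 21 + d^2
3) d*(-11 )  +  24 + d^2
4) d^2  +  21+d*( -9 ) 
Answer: 2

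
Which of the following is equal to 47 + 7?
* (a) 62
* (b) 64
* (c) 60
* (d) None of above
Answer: d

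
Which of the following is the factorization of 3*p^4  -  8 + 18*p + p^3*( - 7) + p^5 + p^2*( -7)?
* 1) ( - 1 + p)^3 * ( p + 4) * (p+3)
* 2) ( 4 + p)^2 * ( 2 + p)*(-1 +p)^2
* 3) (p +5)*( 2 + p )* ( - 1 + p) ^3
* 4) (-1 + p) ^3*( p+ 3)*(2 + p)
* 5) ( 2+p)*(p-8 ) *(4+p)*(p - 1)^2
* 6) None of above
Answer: 6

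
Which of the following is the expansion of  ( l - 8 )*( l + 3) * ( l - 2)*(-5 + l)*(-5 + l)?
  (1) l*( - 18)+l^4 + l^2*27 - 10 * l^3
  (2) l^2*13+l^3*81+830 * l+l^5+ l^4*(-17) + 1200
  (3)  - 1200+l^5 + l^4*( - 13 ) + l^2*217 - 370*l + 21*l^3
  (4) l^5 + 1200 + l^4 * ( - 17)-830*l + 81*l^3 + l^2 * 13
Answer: 4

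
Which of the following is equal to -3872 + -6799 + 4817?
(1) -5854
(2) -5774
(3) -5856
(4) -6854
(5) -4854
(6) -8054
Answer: 1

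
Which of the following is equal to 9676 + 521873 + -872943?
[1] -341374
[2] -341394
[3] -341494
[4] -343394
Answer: 2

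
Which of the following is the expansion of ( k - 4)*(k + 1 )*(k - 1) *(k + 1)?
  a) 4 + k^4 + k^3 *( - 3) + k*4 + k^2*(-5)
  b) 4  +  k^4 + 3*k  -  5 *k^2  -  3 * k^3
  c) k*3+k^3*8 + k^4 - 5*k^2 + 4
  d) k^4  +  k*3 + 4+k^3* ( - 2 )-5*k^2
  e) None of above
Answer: b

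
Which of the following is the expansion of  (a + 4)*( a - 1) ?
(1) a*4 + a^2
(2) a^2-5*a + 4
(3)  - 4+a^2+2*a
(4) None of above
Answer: 4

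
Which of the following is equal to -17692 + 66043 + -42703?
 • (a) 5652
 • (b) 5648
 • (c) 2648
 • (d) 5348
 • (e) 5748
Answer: b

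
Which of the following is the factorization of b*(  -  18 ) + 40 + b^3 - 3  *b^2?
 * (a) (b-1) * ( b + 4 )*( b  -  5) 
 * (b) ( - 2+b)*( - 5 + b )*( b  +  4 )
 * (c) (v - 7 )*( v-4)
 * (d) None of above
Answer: b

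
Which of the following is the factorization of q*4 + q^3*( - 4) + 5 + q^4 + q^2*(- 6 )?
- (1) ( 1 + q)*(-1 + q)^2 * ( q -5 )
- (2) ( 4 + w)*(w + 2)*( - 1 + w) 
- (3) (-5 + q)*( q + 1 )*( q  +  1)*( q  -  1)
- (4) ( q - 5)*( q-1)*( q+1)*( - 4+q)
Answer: 3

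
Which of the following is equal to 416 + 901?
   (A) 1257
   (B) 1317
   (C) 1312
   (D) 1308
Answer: B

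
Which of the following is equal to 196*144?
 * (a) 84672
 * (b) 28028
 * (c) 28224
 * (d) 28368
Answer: c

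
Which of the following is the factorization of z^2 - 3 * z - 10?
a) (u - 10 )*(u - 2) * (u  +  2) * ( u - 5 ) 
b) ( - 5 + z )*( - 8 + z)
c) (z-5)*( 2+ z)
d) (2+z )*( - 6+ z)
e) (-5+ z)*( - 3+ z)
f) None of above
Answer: c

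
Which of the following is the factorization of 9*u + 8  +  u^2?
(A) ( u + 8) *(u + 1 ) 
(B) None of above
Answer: A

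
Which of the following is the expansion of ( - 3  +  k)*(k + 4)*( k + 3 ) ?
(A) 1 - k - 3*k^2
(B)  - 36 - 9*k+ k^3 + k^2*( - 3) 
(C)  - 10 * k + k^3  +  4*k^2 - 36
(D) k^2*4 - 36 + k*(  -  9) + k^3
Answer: D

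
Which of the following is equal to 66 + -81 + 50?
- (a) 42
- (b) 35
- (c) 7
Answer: b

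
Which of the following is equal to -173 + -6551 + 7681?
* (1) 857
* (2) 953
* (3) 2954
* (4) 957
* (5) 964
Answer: 4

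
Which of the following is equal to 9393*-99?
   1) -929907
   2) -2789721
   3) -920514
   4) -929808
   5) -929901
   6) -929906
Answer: 1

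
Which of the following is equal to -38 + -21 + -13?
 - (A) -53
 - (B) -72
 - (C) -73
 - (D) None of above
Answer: B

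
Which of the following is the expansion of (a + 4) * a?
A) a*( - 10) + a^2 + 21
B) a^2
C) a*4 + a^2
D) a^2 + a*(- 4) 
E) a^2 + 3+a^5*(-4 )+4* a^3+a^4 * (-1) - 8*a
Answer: C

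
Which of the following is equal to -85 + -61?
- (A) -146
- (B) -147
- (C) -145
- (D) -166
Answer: A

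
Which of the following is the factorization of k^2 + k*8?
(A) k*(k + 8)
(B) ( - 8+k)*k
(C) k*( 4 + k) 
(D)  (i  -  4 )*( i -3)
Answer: A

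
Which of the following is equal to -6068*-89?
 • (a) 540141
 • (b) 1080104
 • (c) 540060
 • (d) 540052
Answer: d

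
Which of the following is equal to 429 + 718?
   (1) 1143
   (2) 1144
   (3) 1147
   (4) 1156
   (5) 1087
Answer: 3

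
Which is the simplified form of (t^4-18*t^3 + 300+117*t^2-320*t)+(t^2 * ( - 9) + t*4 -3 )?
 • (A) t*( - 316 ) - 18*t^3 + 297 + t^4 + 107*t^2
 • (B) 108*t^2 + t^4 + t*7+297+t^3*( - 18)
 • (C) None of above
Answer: C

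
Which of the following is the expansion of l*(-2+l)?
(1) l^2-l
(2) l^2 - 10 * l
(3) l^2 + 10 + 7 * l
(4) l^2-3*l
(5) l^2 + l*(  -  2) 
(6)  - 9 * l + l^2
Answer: 5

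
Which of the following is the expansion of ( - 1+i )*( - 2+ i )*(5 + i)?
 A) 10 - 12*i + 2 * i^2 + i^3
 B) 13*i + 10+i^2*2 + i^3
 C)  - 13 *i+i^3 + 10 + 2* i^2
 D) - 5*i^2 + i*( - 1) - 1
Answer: C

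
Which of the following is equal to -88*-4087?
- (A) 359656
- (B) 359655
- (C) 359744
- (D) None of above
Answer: A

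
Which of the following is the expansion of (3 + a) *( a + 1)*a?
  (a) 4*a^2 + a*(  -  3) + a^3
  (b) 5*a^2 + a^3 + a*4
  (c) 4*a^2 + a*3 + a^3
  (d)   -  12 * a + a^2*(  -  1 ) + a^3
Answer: c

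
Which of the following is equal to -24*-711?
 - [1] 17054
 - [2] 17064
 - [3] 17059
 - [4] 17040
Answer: 2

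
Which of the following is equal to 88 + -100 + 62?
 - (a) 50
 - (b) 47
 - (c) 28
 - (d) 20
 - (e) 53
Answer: a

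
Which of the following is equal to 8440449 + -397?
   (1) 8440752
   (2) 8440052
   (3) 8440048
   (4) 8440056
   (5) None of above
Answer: 2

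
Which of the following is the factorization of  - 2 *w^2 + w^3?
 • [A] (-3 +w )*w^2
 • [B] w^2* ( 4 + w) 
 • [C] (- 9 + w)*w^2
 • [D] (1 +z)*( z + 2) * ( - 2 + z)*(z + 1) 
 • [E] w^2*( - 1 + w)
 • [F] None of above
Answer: F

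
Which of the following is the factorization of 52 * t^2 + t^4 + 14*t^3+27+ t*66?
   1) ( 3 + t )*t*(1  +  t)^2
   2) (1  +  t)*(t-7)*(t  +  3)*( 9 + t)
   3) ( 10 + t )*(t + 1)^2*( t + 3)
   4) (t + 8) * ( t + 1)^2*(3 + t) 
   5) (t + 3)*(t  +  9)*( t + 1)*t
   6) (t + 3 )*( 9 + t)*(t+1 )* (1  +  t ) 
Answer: 6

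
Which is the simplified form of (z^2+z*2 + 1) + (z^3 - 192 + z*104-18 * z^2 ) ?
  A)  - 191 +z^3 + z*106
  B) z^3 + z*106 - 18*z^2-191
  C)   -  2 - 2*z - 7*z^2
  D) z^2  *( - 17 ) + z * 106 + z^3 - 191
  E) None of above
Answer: D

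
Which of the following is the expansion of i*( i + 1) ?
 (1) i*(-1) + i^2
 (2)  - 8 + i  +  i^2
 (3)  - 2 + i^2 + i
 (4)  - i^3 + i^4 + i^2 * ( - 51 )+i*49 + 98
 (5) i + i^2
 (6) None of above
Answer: 5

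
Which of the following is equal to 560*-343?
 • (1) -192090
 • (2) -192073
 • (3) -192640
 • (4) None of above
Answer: 4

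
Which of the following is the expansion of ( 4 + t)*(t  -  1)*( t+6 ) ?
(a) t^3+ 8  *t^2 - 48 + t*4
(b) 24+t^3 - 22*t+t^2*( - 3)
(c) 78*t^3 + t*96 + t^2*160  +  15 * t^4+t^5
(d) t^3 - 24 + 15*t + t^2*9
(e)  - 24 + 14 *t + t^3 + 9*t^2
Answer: e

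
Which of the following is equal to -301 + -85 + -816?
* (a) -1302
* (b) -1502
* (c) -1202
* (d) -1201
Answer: c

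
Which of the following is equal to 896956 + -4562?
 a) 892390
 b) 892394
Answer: b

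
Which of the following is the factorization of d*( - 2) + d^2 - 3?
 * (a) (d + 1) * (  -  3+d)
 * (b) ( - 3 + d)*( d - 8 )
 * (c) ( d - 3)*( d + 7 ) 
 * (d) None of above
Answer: a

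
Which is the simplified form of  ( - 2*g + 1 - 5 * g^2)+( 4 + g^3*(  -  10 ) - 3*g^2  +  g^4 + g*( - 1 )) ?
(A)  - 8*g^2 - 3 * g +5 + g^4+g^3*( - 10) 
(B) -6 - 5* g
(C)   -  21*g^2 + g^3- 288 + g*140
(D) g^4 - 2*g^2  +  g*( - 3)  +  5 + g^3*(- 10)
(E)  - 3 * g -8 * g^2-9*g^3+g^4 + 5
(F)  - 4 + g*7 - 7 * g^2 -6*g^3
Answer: A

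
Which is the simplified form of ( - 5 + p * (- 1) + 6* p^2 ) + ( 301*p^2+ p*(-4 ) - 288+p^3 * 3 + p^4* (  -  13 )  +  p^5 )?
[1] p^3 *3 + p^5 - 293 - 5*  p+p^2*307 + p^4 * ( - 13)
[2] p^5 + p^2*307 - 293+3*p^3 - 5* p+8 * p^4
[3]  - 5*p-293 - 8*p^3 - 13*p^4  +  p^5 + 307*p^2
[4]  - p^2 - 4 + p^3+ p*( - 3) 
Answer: 1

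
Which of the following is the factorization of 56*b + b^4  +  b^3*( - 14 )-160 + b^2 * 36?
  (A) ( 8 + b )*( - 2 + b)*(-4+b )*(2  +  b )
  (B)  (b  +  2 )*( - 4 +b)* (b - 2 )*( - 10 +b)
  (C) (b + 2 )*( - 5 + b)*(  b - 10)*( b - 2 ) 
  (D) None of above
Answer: B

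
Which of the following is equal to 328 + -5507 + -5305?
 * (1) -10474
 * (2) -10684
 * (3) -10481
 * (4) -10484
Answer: 4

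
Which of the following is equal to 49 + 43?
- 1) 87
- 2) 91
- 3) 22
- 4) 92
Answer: 4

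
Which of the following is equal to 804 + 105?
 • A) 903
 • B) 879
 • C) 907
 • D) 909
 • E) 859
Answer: D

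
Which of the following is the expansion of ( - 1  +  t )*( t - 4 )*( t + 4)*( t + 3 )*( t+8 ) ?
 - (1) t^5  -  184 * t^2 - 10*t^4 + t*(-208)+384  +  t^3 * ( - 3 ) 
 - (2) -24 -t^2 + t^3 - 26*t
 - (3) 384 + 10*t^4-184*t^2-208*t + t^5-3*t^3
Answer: 3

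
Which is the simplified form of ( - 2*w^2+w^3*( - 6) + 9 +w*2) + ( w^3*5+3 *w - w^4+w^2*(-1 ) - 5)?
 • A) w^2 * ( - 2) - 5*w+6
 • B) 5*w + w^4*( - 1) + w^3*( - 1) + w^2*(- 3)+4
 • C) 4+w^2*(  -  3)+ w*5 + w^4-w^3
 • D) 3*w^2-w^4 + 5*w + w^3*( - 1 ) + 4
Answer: B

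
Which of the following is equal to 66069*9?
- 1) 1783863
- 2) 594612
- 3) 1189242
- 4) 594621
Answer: 4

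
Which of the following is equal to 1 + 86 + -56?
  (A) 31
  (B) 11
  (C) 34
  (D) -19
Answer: A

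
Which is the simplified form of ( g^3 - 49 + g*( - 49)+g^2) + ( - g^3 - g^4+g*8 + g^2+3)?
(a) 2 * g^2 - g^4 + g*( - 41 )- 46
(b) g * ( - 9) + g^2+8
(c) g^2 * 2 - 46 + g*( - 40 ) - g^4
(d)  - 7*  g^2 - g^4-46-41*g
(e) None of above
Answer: a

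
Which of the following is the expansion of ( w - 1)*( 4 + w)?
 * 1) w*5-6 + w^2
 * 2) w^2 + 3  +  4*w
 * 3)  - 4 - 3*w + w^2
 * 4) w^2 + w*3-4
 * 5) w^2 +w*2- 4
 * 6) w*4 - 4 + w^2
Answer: 4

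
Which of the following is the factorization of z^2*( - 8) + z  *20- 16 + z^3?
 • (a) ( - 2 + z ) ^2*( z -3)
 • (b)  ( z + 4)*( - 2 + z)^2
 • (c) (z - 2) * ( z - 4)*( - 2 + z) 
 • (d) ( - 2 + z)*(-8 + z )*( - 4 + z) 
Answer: c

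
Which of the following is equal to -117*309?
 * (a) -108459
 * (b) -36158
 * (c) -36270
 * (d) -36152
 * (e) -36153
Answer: e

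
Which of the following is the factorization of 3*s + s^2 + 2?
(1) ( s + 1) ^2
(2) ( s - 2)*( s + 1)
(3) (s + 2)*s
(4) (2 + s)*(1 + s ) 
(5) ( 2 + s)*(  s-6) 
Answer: 4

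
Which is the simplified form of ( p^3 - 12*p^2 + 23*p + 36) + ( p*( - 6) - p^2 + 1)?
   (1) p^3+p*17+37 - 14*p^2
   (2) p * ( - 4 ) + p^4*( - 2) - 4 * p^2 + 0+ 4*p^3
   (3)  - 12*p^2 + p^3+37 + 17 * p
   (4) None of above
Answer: 4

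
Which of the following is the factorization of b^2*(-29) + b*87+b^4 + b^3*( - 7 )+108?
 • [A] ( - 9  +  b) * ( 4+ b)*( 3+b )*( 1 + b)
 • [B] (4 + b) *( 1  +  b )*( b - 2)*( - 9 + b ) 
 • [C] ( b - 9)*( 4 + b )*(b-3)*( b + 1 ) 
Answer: C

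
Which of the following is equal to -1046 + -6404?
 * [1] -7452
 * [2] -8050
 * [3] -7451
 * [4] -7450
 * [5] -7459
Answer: 4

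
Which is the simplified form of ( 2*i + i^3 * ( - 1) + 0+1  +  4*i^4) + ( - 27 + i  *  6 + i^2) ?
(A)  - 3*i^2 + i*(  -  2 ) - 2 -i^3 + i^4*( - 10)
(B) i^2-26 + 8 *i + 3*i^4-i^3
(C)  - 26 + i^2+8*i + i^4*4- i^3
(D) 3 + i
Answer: C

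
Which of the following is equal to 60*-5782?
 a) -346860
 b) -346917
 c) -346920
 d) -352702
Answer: c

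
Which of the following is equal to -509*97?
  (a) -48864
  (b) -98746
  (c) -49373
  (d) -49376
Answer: c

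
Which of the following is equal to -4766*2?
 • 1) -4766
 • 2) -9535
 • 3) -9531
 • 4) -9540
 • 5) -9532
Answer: 5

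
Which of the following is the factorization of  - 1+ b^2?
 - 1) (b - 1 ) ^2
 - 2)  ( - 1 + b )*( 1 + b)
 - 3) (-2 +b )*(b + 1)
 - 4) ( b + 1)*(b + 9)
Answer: 2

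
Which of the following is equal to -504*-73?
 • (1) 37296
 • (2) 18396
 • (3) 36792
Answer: 3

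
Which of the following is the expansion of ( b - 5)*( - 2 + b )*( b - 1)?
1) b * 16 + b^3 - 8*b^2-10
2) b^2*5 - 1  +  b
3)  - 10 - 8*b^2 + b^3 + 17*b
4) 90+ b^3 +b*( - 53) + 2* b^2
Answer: 3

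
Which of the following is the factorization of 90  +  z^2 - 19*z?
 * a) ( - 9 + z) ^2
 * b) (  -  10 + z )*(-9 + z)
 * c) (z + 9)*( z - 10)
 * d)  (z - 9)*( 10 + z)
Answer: b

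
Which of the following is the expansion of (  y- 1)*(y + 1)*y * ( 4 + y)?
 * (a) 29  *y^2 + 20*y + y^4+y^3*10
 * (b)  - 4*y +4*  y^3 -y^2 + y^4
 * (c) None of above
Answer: b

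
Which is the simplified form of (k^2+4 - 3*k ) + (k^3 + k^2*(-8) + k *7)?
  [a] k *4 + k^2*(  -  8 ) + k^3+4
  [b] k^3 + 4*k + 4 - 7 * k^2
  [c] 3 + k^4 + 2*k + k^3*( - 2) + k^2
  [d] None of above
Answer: b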